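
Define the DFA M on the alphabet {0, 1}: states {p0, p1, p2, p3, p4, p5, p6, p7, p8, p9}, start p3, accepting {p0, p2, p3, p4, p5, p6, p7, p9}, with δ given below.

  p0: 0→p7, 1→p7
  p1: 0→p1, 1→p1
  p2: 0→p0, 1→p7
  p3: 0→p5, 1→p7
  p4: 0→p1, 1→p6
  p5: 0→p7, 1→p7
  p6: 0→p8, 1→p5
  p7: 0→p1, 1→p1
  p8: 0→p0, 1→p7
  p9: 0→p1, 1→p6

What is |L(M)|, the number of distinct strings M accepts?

5

The useful subgraph on states {p3, p5, p7} is acyclic, so L(M) is finite; the longest accepting path visits 3 useful states, giving maximum string length 2.
Counting accepting paths from p3 by length: 1 of length 0, 2 of length 1, 2 of length 2. Total 5.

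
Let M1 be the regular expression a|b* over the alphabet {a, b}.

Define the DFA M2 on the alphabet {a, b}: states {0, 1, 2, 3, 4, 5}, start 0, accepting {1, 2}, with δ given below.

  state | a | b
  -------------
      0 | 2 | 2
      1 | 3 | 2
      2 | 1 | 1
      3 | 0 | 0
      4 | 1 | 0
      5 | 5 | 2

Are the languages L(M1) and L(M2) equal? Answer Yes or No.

No

The empty string ε is accepted by M1 but rejected by M2.
So L(M1) ≠ L(M2).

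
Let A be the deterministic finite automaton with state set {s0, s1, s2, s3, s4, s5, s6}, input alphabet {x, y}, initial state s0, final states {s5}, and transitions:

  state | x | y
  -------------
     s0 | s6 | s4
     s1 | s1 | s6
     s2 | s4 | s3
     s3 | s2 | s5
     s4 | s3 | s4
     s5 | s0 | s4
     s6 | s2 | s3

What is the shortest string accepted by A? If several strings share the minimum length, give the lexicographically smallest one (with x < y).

A breadth-first search from s0 reaches an accepting state first via the path s0 → s6 → s3 → s5 on input xyy.
No string of length < 3 is accepted (BFS exhausts all shorter strings without reaching an accepting state), and xyy is the lexicographically least accepting string of length 3.

xyy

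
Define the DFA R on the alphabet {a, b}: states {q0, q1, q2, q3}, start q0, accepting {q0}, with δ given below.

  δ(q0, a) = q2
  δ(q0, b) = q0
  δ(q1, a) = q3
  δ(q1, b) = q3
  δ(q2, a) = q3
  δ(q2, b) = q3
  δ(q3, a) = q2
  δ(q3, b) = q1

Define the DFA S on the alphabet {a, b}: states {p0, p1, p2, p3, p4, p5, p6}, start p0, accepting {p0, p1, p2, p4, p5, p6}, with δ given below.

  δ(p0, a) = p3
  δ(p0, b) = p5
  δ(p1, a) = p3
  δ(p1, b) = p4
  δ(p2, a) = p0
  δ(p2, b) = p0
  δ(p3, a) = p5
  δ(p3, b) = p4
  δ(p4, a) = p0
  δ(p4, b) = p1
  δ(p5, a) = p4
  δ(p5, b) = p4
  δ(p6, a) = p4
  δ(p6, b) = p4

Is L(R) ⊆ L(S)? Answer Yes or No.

Exploring the product automaton R × S from the start pair (q0, p0), following both machines on each input symbol, reaches 16 state pairs: (q0, p0), (q2, p3), (q0, p5), (q3, p5), (q3, p4), (q2, p4), (q0, p4), (q1, p4), (q2, p0), (q1, p1), (q3, p0), (q3, p1), (q0, p1), (q3, p3), (q1, p5), (q2, p5).
R accepts in {q0} and S accepts in {p0, p1, p2, p4, p5, p6}. The reachable pairs whose R-component is accepting are (q0, p0), (q0, p5), (q0, p4), (q0, p1); in each of them the S-component is accepting too, so the product for L(R) \ L(S) (R-component accepting, S-component rejecting) has no reachable accepting pair and the difference is empty.
Hence every string in L(R) is also in L(S).

Yes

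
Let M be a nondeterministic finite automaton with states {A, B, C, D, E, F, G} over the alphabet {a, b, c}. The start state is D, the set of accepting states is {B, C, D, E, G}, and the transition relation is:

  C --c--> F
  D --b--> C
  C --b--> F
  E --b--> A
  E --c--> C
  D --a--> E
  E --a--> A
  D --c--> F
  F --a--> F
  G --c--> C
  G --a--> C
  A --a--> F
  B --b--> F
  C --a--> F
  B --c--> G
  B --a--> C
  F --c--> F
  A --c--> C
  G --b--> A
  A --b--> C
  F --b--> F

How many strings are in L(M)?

8

The useful subgraph on states {A, C, D, E} is acyclic, so L(M) is finite; the longest accepting path visits 4 useful states, giving maximum string length 3.
Counting accepting paths from D by length: 1 of length 0, 2 of length 1, 1 of length 2, 4 of length 3. Total 8.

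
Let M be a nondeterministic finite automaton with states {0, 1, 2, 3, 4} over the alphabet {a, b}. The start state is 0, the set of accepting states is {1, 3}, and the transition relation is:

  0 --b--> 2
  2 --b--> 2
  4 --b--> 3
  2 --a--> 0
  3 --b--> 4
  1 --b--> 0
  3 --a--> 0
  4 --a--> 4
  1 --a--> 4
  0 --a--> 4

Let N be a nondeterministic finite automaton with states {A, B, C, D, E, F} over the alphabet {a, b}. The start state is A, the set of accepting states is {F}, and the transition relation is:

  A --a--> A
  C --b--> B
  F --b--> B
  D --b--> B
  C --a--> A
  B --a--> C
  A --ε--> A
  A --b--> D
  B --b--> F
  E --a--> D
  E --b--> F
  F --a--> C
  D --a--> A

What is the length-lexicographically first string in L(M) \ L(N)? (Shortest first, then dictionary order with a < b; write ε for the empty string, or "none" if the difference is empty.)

ab

The string ab is accepted by M but not by N.
No shorter string lies in the difference, and ab is the lexicographically first length-2 string in L(M) \ L(N).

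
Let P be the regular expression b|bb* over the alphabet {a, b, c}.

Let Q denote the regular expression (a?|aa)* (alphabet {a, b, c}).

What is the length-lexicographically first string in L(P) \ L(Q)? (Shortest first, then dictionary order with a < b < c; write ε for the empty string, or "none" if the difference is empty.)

b

The string b is accepted by P but not by Q.
No shorter string lies in the difference, and b is the lexicographically first length-1 string in L(P) \ L(Q).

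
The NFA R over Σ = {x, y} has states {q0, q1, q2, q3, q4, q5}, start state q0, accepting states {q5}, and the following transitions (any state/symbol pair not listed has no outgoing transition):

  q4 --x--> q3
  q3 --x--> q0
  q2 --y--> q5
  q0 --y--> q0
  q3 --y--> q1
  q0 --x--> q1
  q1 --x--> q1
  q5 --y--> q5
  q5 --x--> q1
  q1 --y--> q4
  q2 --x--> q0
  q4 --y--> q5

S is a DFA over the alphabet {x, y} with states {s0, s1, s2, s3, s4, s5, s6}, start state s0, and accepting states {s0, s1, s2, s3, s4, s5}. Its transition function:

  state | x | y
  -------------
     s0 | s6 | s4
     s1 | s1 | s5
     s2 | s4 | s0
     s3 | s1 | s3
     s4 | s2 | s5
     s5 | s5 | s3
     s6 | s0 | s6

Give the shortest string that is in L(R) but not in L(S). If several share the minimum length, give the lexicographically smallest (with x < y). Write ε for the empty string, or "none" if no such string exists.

xyy

The string xyy is accepted by R but not by S.
No shorter string lies in the difference, and xyy is the lexicographically first length-3 string in L(R) \ L(S).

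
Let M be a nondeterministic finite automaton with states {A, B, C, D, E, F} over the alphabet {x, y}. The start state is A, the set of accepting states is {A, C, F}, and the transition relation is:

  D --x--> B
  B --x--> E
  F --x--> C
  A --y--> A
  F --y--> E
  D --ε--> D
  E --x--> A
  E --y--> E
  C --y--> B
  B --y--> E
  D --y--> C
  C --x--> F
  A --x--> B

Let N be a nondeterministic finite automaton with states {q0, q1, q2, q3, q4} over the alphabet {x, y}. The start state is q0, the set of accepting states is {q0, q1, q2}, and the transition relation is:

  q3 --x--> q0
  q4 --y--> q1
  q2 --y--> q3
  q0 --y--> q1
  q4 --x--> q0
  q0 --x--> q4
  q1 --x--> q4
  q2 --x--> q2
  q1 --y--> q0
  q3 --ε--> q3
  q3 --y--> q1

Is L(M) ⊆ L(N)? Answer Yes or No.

No

The string xxx is in L(M) but not in L(N).
So L(M) ⊄ L(N).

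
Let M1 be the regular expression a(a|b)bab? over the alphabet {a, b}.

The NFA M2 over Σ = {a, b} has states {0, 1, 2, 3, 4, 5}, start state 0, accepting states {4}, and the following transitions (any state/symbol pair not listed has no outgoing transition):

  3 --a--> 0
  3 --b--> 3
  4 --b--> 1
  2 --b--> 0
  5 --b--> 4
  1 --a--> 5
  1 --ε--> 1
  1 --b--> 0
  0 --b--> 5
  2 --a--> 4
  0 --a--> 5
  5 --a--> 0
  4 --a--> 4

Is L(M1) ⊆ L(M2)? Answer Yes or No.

The string aaba is in L(M1) but not in L(M2).
So L(M1) ⊄ L(M2).

No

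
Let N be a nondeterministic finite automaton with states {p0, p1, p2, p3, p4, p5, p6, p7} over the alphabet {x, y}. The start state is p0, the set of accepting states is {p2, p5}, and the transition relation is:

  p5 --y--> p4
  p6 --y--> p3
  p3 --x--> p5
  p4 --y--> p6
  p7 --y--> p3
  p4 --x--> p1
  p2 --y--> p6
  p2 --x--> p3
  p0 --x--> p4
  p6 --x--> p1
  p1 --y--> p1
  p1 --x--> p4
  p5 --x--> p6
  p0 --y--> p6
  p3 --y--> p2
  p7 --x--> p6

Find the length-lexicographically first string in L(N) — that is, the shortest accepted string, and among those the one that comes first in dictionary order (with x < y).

A breadth-first search from p0 reaches an accepting state first via the path p0 → p6 → p3 → p5 on input yyx.
No string of length < 3 is accepted (BFS exhausts all shorter strings without reaching an accepting state), and yyx is the lexicographically least accepting string of length 3.

yyx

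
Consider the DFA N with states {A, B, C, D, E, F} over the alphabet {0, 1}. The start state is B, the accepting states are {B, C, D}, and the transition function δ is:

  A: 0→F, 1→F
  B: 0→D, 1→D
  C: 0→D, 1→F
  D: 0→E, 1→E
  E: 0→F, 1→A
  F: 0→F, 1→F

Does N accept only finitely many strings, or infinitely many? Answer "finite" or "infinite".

finite

The useful states (reachable from B and able to reach an accepting state) are {B, D}.
Restricted to these states the transition graph has no cycle, so every accepting path has bounded length and L is finite.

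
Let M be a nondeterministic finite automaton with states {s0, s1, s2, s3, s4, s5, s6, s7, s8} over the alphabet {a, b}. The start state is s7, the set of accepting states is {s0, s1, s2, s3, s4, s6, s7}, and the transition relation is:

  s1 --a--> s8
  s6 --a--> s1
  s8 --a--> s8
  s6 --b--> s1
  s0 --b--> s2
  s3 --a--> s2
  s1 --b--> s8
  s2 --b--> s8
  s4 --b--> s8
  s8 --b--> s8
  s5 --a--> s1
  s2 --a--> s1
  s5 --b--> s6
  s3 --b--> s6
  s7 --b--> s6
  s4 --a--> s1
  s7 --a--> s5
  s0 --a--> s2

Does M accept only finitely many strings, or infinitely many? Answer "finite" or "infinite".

The useful states (reachable from s7 and able to reach an accepting state) are {s1, s5, s6, s7}.
Restricted to these states the transition graph has no cycle, so every accepting path has bounded length and L is finite.

finite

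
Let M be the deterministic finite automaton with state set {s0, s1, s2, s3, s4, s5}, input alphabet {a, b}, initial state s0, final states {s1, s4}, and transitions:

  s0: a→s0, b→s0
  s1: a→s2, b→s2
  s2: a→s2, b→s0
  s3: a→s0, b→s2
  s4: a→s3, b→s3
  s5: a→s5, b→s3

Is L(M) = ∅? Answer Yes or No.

Yes

The states reachable from the start state are {s0}.
None of the accepting states {s1, s4} is reachable, so no string is accepted and L(M) = ∅.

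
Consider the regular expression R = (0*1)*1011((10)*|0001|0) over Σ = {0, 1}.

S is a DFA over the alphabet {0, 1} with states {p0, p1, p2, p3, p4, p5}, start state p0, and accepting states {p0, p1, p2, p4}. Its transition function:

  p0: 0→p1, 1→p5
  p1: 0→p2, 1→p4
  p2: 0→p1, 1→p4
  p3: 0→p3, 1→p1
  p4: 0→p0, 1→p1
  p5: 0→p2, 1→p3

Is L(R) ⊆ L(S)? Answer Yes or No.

The string 0111011 is in L(R) but not in L(S).
So L(R) ⊄ L(S).

No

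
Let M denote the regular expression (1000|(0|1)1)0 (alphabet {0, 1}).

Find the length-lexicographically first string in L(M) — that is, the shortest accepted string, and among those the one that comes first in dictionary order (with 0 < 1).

010

By inspection of the expression, no string of length less than 3 matches, and 010 is the lexicographically first match of length 3.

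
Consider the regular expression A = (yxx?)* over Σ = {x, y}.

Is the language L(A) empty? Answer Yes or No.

No

The empty string ε matches the expression, so it belongs to L(A).
Since L(A) contains at least one string, it is not empty.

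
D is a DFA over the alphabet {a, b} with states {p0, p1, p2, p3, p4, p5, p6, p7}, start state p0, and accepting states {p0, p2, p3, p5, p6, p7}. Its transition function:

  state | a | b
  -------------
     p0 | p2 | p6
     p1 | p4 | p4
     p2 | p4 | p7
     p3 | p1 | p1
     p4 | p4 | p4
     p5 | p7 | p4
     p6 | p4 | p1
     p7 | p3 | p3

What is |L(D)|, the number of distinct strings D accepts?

6

The useful subgraph on states {p0, p2, p3, p6, p7} is acyclic, so L(D) is finite; the longest accepting path visits 4 useful states, giving maximum string length 3.
Counting accepting paths from p0 by length: 1 of length 0, 2 of length 1, 1 of length 2, 2 of length 3. Total 6.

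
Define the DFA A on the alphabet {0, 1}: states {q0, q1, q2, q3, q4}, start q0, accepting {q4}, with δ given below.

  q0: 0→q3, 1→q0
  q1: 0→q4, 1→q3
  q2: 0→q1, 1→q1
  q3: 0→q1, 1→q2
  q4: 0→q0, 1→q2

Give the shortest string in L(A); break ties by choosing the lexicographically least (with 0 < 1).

000

A breadth-first search from q0 reaches an accepting state first via the path q0 → q3 → q1 → q4 on input 000.
No string of length < 3 is accepted (BFS exhausts all shorter strings without reaching an accepting state), and 000 is the lexicographically least accepting string of length 3.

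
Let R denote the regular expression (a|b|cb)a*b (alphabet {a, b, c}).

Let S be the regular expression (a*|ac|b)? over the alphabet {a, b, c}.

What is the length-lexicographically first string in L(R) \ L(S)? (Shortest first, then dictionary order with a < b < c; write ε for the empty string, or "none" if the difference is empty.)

The string ab is accepted by R but not by S.
No shorter string lies in the difference, and ab is the lexicographically first length-2 string in L(R) \ L(S).

ab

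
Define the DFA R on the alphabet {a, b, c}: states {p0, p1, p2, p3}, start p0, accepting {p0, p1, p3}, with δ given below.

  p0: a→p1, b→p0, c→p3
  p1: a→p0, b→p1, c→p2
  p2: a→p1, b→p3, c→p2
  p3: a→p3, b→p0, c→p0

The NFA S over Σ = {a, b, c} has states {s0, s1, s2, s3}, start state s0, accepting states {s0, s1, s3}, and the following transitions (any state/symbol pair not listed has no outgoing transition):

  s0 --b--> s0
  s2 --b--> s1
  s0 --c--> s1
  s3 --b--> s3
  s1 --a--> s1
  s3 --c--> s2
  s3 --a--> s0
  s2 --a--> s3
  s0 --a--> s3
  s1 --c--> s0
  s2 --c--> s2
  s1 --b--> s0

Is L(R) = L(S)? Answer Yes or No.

Yes

Exploring the product automaton R × S from the start pair (p0, s0), following both machines on each input symbol, reaches 4 state pairs: (p0, s0), (p1, s3), (p3, s1), (p2, s2).
R accepts in {p0, p1, p3} and S accepts in {s0, s1, s3}. In every reachable pair the two components are either both accepting — (p0, s0), (p1, s3), (p3, s1) — or both non-accepting, so no string is accepted by exactly one of the machines: L(R) \ L(S) and L(S) \ L(R) are both empty.
Hence every string is accepted by R iff it is accepted by S, and the two languages coincide.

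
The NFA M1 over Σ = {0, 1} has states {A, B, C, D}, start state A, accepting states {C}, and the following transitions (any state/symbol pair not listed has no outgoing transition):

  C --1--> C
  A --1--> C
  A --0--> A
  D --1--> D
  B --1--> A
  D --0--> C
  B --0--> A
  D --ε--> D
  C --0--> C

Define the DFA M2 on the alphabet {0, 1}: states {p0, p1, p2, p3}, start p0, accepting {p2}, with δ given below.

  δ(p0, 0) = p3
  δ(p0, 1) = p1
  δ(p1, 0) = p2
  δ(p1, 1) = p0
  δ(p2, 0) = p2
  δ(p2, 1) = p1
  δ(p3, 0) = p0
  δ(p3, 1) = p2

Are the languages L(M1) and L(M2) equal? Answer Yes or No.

No

The string 1 is accepted by M1 but rejected by M2.
So L(M1) ≠ L(M2).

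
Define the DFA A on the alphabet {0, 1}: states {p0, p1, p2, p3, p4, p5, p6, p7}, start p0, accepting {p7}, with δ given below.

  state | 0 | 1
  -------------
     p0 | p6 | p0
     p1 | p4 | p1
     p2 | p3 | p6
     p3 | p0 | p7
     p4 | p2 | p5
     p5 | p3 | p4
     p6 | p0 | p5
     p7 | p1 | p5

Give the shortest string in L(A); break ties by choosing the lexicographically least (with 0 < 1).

0101

A breadth-first search from p0 reaches an accepting state first via the path p0 → p6 → p5 → p3 → p7 on input 0101.
No string of length < 4 is accepted (BFS exhausts all shorter strings without reaching an accepting state), and 0101 is the lexicographically least accepting string of length 4.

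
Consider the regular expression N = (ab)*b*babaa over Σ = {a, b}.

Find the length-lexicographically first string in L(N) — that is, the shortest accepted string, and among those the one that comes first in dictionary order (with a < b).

By inspection of the expression, no string of length less than 5 matches, and babaa is the lexicographically first match of length 5.

babaa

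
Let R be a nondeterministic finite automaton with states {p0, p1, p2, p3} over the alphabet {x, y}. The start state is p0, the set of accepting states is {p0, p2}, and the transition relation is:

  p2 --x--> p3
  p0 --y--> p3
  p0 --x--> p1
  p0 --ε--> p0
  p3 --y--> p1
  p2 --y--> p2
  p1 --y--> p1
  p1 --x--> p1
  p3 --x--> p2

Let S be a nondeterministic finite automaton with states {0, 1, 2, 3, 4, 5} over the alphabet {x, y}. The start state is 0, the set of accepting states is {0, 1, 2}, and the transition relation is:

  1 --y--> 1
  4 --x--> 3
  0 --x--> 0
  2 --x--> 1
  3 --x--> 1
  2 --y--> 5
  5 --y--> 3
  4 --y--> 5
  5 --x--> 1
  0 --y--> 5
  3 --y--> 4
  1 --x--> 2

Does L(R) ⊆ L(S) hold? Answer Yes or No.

Yes

Exploring the product automaton R × S from the start pair (p0, 0), following both machines on each input symbol, reaches 10 state pairs: (p0, 0), (p1, 0), (p3, 5), (p1, 5), (p2, 1), (p1, 3), (p1, 1), (p3, 2), (p1, 4), (p1, 2).
R accepts in {p0, p2} and S accepts in {0, 1, 2}. The reachable pairs whose R-component is accepting are (p0, 0), (p2, 1); in each of them the S-component is accepting too, so the product for L(R) \ L(S) (R-component accepting, S-component rejecting) has no reachable accepting pair and the difference is empty.
Hence every string in L(R) is also in L(S).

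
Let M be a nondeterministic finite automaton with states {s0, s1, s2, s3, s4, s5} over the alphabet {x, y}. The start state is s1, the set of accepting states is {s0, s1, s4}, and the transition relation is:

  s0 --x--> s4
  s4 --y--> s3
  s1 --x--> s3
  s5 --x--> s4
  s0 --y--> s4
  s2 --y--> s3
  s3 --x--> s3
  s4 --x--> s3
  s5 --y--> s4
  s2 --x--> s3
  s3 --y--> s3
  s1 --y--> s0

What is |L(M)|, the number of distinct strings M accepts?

The useful subgraph on states {s0, s1, s4} is acyclic, so L(M) is finite; the longest accepting path visits 3 useful states, giving maximum string length 2.
Counting accepting paths from s1 by length: 1 of length 0, 1 of length 1, 2 of length 2. Total 4.

4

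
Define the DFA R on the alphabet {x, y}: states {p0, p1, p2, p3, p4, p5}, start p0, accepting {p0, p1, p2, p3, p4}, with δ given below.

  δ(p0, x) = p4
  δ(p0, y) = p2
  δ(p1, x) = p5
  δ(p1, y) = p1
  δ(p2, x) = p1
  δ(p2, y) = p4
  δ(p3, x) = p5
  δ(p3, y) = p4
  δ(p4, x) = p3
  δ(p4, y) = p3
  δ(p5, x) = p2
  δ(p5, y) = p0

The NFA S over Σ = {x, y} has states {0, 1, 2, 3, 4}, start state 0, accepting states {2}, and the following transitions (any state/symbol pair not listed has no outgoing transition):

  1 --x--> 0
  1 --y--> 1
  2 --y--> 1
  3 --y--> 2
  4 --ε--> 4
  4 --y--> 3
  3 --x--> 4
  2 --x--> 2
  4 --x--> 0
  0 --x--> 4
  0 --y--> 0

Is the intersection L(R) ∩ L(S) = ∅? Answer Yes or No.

No

The string xyy is accepted by both R and S.
Hence L(R) ∩ L(S) ≠ ∅.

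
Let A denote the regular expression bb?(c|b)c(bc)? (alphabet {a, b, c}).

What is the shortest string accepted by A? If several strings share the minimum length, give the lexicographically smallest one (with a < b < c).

By inspection of the expression, no string of length less than 3 matches, and bbc is the lexicographically first match of length 3.

bbc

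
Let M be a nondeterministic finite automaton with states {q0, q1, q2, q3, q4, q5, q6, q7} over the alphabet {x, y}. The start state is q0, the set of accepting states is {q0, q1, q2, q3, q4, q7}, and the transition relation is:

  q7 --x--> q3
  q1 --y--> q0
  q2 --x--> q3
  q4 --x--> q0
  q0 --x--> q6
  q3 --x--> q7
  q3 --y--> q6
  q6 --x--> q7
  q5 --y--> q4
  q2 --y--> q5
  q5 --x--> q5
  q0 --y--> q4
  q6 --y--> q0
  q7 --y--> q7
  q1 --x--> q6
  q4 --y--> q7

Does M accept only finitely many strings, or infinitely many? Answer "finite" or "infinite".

State q0 is reachable from the start and can reach an accepting state, and it lies on the cycle q0 → q4 → q0.
Traversing that cycle any number of times yields accepted strings of unbounded length, so the language is infinite.

infinite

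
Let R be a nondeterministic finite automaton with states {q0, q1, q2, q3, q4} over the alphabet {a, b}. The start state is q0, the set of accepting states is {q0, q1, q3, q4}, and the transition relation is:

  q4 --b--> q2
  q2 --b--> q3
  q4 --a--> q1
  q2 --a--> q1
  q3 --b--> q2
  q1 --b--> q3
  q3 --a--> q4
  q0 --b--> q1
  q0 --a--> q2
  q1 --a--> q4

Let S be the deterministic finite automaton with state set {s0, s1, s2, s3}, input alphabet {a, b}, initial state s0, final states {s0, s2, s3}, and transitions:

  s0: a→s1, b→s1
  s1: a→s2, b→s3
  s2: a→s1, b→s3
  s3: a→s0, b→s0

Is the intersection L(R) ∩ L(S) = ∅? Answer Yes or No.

No

The empty string ε is accepted by both R and S.
Hence L(R) ∩ L(S) ≠ ∅.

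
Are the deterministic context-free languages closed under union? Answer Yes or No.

{aⁿbⁿ : n≥0} and {aⁿb²ⁿ : n≥0} are each accepted by a deterministic PDA (push the a's; pop one per b, respectively one per two b's), but their union U is not. Suppose a DPDA M accepted U. Being deterministic, M has a single run on aⁿb²ⁿ, and since aⁿbⁿ ∈ U that run passes through an accepting configuration right after consuming the prefix aⁿbⁿ and then goes on to accept again after n more b's. Build an ordinary (nondeterministic) PDA M′ that simulates M on a's and b's and, at any moment when M is in an accepting state, may switch to a second mode in which it reads only c's, feeding each c to M as a b; M′ accepts when M does. Then M′ accepts aⁱbʲcᵏ (k≥1) exactly when both aⁱbʲ ∈ U and aⁱbʲ⁺ᵏ ∈ U, and checking the four cases (i=j or j=2i, combined with j+k=i or j+k=2i) leaves only i=j=k: so L(M′) ∩ a*b*c⁺ = {aⁿbⁿcⁿ : n≥1} would be context-free, which it is not (pumping lemma) — contradiction. (The union is an unambiguous CFL; it is determinism, not unambiguity, that fails.)

No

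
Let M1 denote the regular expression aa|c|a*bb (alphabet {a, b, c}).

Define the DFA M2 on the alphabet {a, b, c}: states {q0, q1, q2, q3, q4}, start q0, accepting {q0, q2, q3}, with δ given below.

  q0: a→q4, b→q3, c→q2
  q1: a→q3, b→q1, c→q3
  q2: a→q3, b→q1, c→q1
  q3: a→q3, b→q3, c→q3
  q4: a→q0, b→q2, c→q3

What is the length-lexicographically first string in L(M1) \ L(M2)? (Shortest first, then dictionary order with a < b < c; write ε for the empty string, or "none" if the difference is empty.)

The string abb is accepted by M1 but not by M2.
No shorter string lies in the difference, and abb is the lexicographically first length-3 string in L(M1) \ L(M2).

abb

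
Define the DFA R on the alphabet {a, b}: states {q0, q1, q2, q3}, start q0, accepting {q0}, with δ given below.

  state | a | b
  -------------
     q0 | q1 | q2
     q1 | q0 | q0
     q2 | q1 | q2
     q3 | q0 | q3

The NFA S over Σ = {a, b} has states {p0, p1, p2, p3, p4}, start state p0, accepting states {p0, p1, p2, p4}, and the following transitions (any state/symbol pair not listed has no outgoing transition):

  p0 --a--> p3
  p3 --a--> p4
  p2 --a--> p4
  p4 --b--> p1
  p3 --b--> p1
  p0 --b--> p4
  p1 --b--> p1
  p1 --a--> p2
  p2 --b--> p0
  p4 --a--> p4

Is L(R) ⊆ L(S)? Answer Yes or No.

Exploring the product automaton R × S from the start pair (q0, p0), following both machines on each input symbol, reaches 8 state pairs: (q0, p0), (q1, p3), (q2, p4), (q0, p4), (q0, p1), (q1, p4), (q2, p1), (q1, p2).
R accepts in {q0} and S accepts in {p0, p1, p2, p4}. The reachable pairs whose R-component is accepting are (q0, p0), (q0, p4), (q0, p1); in each of them the S-component is accepting too, so the product for L(R) \ L(S) (R-component accepting, S-component rejecting) has no reachable accepting pair and the difference is empty.
Hence every string in L(R) is also in L(S).

Yes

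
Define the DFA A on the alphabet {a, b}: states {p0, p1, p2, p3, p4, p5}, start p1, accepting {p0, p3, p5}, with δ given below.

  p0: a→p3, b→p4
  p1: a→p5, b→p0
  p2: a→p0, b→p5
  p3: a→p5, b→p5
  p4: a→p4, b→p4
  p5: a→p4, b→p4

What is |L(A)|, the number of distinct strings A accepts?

The useful subgraph on states {p0, p1, p3, p5} is acyclic, so L(A) is finite; the longest accepting path visits 4 useful states, giving maximum string length 3.
Counting accepting paths from p1 by length: 2 of length 1, 1 of length 2, 2 of length 3. Total 5.

5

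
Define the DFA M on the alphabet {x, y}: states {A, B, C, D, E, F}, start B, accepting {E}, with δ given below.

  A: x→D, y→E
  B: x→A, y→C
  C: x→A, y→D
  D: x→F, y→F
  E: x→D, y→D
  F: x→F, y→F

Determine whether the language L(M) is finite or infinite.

finite

The useful states (reachable from B and able to reach an accepting state) are {A, B, C, E}.
Restricted to these states the transition graph has no cycle, so every accepting path has bounded length and L is finite.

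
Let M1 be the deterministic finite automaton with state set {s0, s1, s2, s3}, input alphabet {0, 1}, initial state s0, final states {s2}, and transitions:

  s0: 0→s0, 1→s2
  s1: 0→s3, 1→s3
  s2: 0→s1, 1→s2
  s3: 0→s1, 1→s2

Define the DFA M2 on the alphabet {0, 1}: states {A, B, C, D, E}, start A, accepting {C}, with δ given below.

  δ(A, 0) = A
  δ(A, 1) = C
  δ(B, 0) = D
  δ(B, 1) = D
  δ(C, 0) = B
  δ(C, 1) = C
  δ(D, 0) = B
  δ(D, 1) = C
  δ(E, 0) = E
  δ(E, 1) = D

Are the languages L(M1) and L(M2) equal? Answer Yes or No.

Yes

Exploring the product automaton M1 × M2 from the start pair (s0, A), following both machines on each input symbol, reaches 4 state pairs: (s0, A), (s2, C), (s1, B), (s3, D).
M1 accepts in {s2} and M2 accepts in {C}. In every reachable pair the two components are either both accepting — (s2, C) — or both non-accepting, so no string is accepted by exactly one of the machines: L(M1) \ L(M2) and L(M2) \ L(M1) are both empty.
Hence every string is accepted by M1 iff it is accepted by M2, and the two languages coincide.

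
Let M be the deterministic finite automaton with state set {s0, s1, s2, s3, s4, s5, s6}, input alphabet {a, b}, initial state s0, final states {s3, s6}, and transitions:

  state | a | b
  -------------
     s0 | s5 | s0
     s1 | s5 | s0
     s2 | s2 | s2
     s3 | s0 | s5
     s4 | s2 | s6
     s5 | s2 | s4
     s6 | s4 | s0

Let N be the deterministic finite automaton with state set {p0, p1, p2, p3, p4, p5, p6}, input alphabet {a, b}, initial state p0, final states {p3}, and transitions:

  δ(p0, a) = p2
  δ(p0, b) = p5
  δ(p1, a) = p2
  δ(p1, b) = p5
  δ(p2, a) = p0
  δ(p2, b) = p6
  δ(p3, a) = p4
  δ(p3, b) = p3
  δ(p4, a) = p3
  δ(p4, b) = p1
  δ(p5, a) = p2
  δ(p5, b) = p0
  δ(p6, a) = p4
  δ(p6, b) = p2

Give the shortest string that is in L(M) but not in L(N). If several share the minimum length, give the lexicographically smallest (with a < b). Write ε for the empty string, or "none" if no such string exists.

The string abb is accepted by M but not by N.
No shorter string lies in the difference, and abb is the lexicographically first length-3 string in L(M) \ L(N).

abb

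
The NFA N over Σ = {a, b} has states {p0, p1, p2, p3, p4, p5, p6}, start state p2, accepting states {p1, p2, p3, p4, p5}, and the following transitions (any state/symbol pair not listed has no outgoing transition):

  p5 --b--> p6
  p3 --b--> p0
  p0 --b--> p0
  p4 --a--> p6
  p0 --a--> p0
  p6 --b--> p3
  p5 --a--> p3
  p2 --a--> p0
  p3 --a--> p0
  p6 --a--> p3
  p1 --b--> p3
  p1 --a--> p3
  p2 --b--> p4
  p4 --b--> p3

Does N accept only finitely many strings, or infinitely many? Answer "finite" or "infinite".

finite

The useful states (reachable from p2 and able to reach an accepting state) are {p2, p3, p4, p6}.
Restricted to these states the transition graph has no cycle, so every accepting path has bounded length and L is finite.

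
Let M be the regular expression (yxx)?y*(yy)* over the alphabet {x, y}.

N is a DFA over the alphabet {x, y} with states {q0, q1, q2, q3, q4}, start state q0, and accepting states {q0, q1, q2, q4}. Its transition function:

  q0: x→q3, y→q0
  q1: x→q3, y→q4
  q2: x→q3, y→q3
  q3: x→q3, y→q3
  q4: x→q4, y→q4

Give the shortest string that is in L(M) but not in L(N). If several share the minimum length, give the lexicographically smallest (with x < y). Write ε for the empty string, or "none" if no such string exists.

yxx

The string yxx is accepted by M but not by N.
No shorter string lies in the difference, and yxx is the lexicographically first length-3 string in L(M) \ L(N).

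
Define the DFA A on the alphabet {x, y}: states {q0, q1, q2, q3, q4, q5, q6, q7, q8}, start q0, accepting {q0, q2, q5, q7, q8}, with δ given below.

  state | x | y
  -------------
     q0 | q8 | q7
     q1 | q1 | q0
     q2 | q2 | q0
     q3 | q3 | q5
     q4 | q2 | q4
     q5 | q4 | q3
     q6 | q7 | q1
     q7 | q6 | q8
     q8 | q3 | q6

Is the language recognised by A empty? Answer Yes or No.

The empty string ε is accepted: the run q0 ends in the accepting state q0.
Since at least one string is accepted, L(A) is not empty.

No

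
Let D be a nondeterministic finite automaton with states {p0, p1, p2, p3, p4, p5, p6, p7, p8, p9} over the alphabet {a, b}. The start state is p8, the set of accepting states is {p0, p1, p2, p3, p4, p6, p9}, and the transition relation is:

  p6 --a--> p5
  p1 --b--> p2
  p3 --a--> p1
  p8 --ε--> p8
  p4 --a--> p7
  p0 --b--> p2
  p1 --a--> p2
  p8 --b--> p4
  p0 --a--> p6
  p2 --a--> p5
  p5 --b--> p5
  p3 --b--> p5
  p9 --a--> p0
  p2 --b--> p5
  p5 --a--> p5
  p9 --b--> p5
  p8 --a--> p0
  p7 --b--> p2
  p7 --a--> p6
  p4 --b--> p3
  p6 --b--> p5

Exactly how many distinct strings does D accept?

10

The useful subgraph on states {p0, p1, p2, p3, p4, p6, p7, p8} is acyclic, so L(D) is finite; the longest accepting path visits 5 useful states, giving maximum string length 4.
Counting accepting paths from p8 by length: 2 of length 1, 3 of length 2, 3 of length 3, 2 of length 4. Total 10.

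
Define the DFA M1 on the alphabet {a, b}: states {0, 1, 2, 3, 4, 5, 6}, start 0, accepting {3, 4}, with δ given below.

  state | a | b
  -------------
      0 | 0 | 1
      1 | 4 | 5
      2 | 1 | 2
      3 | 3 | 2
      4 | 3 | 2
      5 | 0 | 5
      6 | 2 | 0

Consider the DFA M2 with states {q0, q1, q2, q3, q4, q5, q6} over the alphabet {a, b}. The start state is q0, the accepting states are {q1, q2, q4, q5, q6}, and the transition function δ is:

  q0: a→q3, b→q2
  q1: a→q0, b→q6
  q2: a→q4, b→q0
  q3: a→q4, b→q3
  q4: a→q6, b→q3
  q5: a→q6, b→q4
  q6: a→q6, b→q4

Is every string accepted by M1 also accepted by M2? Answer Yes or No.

Exploring the product automaton M1 × M2 from the start pair (0, q0), following both machines on each input symbol, reaches 17 state pairs: (0, q0), (0, q3), (1, q2), (0, q4), (1, q3), (4, q4), (5, q0), (0, q6), (5, q3), (3, q6), (2, q3), (5, q2), (1, q4), (2, q4), (4, q6), (1, q6), (5, q4).
M1 accepts in {3, 4} and M2 accepts in {q1, q2, q4, q5, q6}. The reachable pairs whose M1-component is accepting are (4, q4), (3, q6), (4, q6); in each of them the M2-component is accepting too, so the product for L(M1) \ L(M2) (M1-component accepting, M2-component rejecting) has no reachable accepting pair and the difference is empty.
Hence every string in L(M1) is also in L(M2).

Yes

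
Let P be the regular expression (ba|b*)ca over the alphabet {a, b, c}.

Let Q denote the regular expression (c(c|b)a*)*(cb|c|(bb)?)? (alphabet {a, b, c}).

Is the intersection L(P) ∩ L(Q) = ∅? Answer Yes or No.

Converting the expression P to a DFA (subset construction, then merging equivalent states) gives the minimal DFA with states {p0, p1, p2, p3, p4, p5, p6}, start state p0, accepting states {p6} and transitions p0: a→p1, b→p2, c→p3; p1: a→p1, b→p1, c→p1; p2: a→p4, b→p5, c→p3; p3: a→p6, b→p1, c→p1; p4: a→p1, b→p1, c→p3; p5: a→p1, b→p5, c→p3; p6: a→p1, b→p1, c→p1.
Converting the expression Q to a DFA (subset construction, then merging equivalent states) gives the minimal DFA with states {q0, q1, q2, q3, q4, q5}, start state q0, accepting states {q0, q3, q4, q5} and transitions q0: a→q1, b→q2, c→q3; q1: a→q1, b→q1, c→q1; q2: a→q1, b→q4, c→q1; q3: a→q1, b→q5, c→q5; q4: a→q1, b→q1, c→q1; q5: a→q5, b→q2, c→q3.
Exploring the product automaton P × Q from the start pair (p0, q0), following both machines on each input symbol, reaches 13 state pairs: (p0, q0), (p1, q1), (p2, q2), (p3, q3), (p4, q1), (p5, q4), (p3, q1), (p6, q1), (p1, q5), (p5, q1), (p1, q2), (p1, q3), (p1, q4).
P accepts in {p6} and Q accepts in {q0, q3, q4, q5}; no reachable pair has both components accepting, so no string drives both machines to acceptance simultaneously and L(P) ∩ L(Q) = ∅.
So no string is accepted by both, and the intersection is empty.

Yes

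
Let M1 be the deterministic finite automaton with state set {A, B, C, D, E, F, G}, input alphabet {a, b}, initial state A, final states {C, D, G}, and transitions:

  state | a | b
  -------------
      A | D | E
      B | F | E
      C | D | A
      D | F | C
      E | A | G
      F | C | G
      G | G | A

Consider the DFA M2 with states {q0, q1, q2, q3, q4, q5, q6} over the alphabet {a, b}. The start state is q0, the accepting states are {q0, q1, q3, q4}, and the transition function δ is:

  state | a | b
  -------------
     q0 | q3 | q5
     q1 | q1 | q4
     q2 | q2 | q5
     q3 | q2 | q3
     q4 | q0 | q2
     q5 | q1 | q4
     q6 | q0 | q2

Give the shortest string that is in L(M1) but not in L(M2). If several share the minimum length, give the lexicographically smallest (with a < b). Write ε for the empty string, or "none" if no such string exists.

aaa

The string aaa is accepted by M1 but not by M2.
No shorter string lies in the difference, and aaa is the lexicographically first length-3 string in L(M1) \ L(M2).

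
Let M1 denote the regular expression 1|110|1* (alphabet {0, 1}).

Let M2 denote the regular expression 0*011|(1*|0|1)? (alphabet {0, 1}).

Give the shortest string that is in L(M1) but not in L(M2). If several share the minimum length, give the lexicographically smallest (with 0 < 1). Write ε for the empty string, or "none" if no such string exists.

110

The string 110 is accepted by M1 but not by M2.
No shorter string lies in the difference, and 110 is the lexicographically first length-3 string in L(M1) \ L(M2).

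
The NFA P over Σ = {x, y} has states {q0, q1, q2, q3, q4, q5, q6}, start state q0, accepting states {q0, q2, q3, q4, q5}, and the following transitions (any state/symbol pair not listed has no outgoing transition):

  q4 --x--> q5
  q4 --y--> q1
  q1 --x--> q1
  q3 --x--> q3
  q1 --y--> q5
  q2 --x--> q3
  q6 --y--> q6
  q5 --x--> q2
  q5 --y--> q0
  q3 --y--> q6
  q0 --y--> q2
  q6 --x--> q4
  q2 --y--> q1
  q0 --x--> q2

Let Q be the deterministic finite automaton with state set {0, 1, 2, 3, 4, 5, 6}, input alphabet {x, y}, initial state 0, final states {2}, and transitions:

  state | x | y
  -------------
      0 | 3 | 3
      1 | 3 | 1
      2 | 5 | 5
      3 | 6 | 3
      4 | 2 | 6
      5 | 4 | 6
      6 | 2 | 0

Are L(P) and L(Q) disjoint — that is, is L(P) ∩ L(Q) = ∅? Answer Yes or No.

No

The string xxx is accepted by both P and Q.
Hence L(P) ∩ L(Q) ≠ ∅.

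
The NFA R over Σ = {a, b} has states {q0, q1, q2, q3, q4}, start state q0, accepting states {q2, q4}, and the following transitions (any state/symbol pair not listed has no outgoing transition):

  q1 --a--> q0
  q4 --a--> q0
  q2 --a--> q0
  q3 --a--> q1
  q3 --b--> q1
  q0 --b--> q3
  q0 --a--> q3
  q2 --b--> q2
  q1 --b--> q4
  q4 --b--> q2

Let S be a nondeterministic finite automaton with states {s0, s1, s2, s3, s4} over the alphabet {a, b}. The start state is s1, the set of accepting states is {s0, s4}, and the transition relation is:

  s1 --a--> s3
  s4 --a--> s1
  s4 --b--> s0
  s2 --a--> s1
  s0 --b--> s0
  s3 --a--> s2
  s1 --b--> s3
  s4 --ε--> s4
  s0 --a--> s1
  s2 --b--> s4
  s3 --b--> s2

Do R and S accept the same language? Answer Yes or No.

Yes

Exploring the product automaton R × S from the start pair (q0, s1), following both machines on each input symbol, reaches 5 state pairs: (q0, s1), (q3, s3), (q1, s2), (q4, s4), (q2, s0).
R accepts in {q2, q4} and S accepts in {s0, s4}. In every reachable pair the two components are either both accepting — (q4, s4), (q2, s0) — or both non-accepting, so no string is accepted by exactly one of the machines: L(R) \ L(S) and L(S) \ L(R) are both empty.
Hence every string is accepted by R iff it is accepted by S, and the two languages coincide.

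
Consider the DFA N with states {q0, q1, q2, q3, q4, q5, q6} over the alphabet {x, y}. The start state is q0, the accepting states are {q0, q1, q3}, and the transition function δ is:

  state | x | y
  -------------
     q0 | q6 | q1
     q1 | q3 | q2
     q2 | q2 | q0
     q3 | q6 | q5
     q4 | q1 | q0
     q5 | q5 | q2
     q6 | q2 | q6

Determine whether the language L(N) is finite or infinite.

infinite

State q0 is reachable from the start and can reach an accepting state, and it lies on the cycle q0 → q1 → q2 → q0.
Traversing that cycle any number of times yields accepted strings of unbounded length, so the language is infinite.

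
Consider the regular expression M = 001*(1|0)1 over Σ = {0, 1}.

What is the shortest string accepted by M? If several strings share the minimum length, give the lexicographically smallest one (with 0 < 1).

By inspection of the expression, no string of length less than 4 matches, and 0001 is the lexicographically first match of length 4.

0001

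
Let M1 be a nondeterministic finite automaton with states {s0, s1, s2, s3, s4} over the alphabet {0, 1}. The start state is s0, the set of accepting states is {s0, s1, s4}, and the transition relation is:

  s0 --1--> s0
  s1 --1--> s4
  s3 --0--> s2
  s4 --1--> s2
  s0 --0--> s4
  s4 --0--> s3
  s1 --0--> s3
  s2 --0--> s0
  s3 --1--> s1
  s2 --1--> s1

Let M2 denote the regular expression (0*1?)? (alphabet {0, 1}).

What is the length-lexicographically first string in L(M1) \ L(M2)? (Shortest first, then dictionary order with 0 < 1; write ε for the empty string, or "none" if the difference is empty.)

The string 10 is accepted by M1 but not by M2.
No shorter string lies in the difference, and 10 is the lexicographically first length-2 string in L(M1) \ L(M2).

10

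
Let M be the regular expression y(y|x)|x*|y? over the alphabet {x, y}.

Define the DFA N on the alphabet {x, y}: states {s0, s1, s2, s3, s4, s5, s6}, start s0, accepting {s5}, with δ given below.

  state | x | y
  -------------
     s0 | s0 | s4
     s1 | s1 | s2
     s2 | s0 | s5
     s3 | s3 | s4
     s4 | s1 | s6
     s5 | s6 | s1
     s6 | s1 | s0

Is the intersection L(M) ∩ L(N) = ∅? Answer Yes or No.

Converting the expression M to a DFA (subset construction, then merging equivalent states) gives the minimal DFA with states {m0, m1, m2, m3, m4}, start state m0, accepting states {m0, m1, m2, m4} and transitions m0: x→m1, y→m2; m1: x→m1, y→m3; m2: x→m4, y→m4; m3: x→m3, y→m3; m4: x→m3, y→m3.
Exploring the product automaton M × N from the start pair (m0, s0), following both machines on each input symbol, reaches 11 state pairs: (m0, s0), (m1, s0), (m2, s4), (m3, s4), (m4, s1), (m4, s6), (m3, s1), (m3, s6), (m3, s2), (m3, s0), (m3, s5).
M accepts in {m0, m1, m2, m4} and N accepts in {s5}; no reachable pair has both components accepting, so no string drives both machines to acceptance simultaneously and L(M) ∩ L(N) = ∅.
So no string is accepted by both, and the intersection is empty.

Yes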